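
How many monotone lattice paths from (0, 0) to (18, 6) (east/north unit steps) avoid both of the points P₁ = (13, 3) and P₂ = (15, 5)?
Number of paths = 54660

Inclusion–exclusion. Total paths: C(24, 18) = 134596. Through P₁: C(16, 13)·C(8, 5) = 31360. Through P₂: C(20, 15)·C(4, 3) = 62016. Since P₁ is strictly southwest of P₂, a monotone path through both must visit P₁ then P₂; paths through both = C(16, 13)·C(4, 2)·C(4, 3) = 13440. Avoid both = 134596 − 31360 − 62016 + 13440 = 54660.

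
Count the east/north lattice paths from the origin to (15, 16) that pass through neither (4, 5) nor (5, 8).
Number of paths = 177393249

Inclusion–exclusion. Total paths: C(31, 15) = 300540195. Through P₁: C(9, 4)·C(22, 11) = 88884432. Through P₂: C(13, 5)·C(18, 10) = 56316546. Since P₁ is strictly southwest of P₂, a monotone path through both must visit P₁ then P₂; paths through both = C(9, 4)·C(4, 1)·C(18, 10) = 22054032. Avoid both = 300540195 − 88884432 − 56316546 + 22054032 = 177393249.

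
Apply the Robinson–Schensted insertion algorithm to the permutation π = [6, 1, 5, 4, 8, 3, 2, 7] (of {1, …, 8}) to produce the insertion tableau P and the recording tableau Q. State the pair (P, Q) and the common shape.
P = [1, 2, 7] / [3, 8] / [4] / [5] / [6];  Q = [1, 3, 5] / [2, 8] / [4] / [6] / [7];  common shape = (3, 2, 1, 1, 1)

Row-insert the values π_1, π_2, … into P one at a time, bumping the leftmost entry strictly greater than the inserted value down to the next row. The recording tableau Q records, in position (i, j), the step at which that cell was added to P.
  Insert 6 (step 1): P = [6];  Q = [1]
  Insert 1 (step 2): P = [1] / [6];  Q = [1] / [2]
  Insert 5 (step 3): P = [1, 5] / [6];  Q = [1, 3] / [2]
  Insert 4 (step 4): P = [1, 4] / [5] / [6];  Q = [1, 3] / [2] / [4]
  Insert 8 (step 5): P = [1, 4, 8] / [5] / [6];  Q = [1, 3, 5] / [2] / [4]
  Insert 3 (step 6): P = [1, 3, 8] / [4] / [5] / [6];  Q = [1, 3, 5] / [2] / [4] / [6]
  Insert 2 (step 7): P = [1, 2, 8] / [3] / [4] / [5] / [6];  Q = [1, 3, 5] / [2] / [4] / [6] / [7]
  Insert 7 (step 8): P = [1, 2, 7] / [3, 8] / [4] / [5] / [6];  Q = [1, 3, 5] / [2, 8] / [4] / [6] / [7]
Final shape: (3, 2, 1, 1, 1).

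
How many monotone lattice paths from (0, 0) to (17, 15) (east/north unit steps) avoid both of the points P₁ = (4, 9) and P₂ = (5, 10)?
Number of paths = 536589616

Inclusion–exclusion. Total paths: C(32, 17) = 565722720. Through P₁: C(13, 4)·C(19, 13) = 19399380. Through P₂: C(15, 5)·C(17, 12) = 18582564. Since P₁ is strictly southwest of P₂, a monotone path through both must visit P₁ then P₂; paths through both = C(13, 4)·C(2, 1)·C(17, 12) = 8848840. Avoid both = 565722720 − 19399380 − 18582564 + 8848840 = 536589616.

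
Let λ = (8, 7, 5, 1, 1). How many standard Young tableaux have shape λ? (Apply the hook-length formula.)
# SYT of shape (8, 7, 5, 1, 1) = 457271100

Hook-length formula: f^λ = n! / Π hook(c), product over all cells c of the Young diagram. For λ = (8, 7, 5, 1, 1), n = 22 boxes. Hook lengths by row (left-to-right, top-to-bottom): [12, 9, 8, 7, 6, 4, 3, 1]; [10, 7, 6, 5, 4, 2, 1]; [7, 4, 3, 2, 1]; [2]; [1]. Product of hooks = 2458062028800. So f^λ = 22! / 2458062028800 = 1124000727777607680000 / 2458062028800 = 457271100.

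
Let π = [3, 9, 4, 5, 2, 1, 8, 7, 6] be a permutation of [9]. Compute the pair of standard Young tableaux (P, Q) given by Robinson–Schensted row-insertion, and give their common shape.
P = [1, 4, 5, 6] / [2, 7] / [3, 8] / [9];  Q = [1, 2, 4, 7] / [3, 8] / [5, 9] / [6];  common shape = (4, 2, 2, 1)

Row-insert the values π_1, π_2, … into P one at a time, bumping the leftmost entry strictly greater than the inserted value down to the next row. The recording tableau Q records, in position (i, j), the step at which that cell was added to P.
  Insert 3 (step 1): P = [3];  Q = [1]
  Insert 9 (step 2): P = [3, 9];  Q = [1, 2]
  Insert 4 (step 3): P = [3, 4] / [9];  Q = [1, 2] / [3]
  Insert 5 (step 4): P = [3, 4, 5] / [9];  Q = [1, 2, 4] / [3]
  Insert 2 (step 5): P = [2, 4, 5] / [3] / [9];  Q = [1, 2, 4] / [3] / [5]
  Insert 1 (step 6): P = [1, 4, 5] / [2] / [3] / [9];  Q = [1, 2, 4] / [3] / [5] / [6]
  Insert 8 (step 7): P = [1, 4, 5, 8] / [2] / [3] / [9];  Q = [1, 2, 4, 7] / [3] / [5] / [6]
  Insert 7 (step 8): P = [1, 4, 5, 7] / [2, 8] / [3] / [9];  Q = [1, 2, 4, 7] / [3, 8] / [5] / [6]
  Insert 6 (step 9): P = [1, 4, 5, 6] / [2, 7] / [3, 8] / [9];  Q = [1, 2, 4, 7] / [3, 8] / [5, 9] / [6]
Final shape: (4, 2, 2, 1).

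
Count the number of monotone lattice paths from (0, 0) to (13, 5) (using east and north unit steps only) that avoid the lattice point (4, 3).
Number of paths = 6643

Total paths from (0, 0) to (13, 5): C(18, 13) = 8568. Paths through (4, 3): (paths (0, 0) → (4, 3)) × (paths (4, 3) → (13, 5)) = C(7, 4) · C(11, 9) = 35 · 55 = 1925. Avoidance count = 8568 − 1925 = 6643.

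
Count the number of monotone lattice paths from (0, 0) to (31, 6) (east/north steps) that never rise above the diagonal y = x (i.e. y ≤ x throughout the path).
Number of paths = 1888887

By the reflection principle (André's argument), the number of monotone paths to (31, 6) with n ≤ m that never go above y = x is C(37, 31) − C(37, 32) = 2324784 − 435897 = 1888887.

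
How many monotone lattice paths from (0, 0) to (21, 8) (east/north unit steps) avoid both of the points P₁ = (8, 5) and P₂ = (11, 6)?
Number of paths = 3094377

Inclusion–exclusion. Total paths: C(29, 21) = 4292145. Through P₁: C(13, 8)·C(16, 13) = 720720. Through P₂: C(17, 11)·C(12, 10) = 816816. Since P₁ is strictly southwest of P₂, a monotone path through both must visit P₁ then P₂; paths through both = C(13, 8)·C(4, 3)·C(12, 10) = 339768. Avoid both = 4292145 − 720720 − 816816 + 339768 = 3094377.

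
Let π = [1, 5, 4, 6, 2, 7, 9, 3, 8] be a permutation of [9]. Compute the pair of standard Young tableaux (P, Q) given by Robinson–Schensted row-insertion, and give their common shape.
P = [1, 2, 3, 7, 8] / [4, 6, 9] / [5];  Q = [1, 2, 4, 6, 7] / [3, 8, 9] / [5];  common shape = (5, 3, 1)

Row-insert the values π_1, π_2, … into P one at a time, bumping the leftmost entry strictly greater than the inserted value down to the next row. The recording tableau Q records, in position (i, j), the step at which that cell was added to P.
  Insert 1 (step 1): P = [1];  Q = [1]
  Insert 5 (step 2): P = [1, 5];  Q = [1, 2]
  Insert 4 (step 3): P = [1, 4] / [5];  Q = [1, 2] / [3]
  Insert 6 (step 4): P = [1, 4, 6] / [5];  Q = [1, 2, 4] / [3]
  Insert 2 (step 5): P = [1, 2, 6] / [4] / [5];  Q = [1, 2, 4] / [3] / [5]
  Insert 7 (step 6): P = [1, 2, 6, 7] / [4] / [5];  Q = [1, 2, 4, 6] / [3] / [5]
  Insert 9 (step 7): P = [1, 2, 6, 7, 9] / [4] / [5];  Q = [1, 2, 4, 6, 7] / [3] / [5]
  Insert 3 (step 8): P = [1, 2, 3, 7, 9] / [4, 6] / [5];  Q = [1, 2, 4, 6, 7] / [3, 8] / [5]
  Insert 8 (step 9): P = [1, 2, 3, 7, 8] / [4, 6, 9] / [5];  Q = [1, 2, 4, 6, 7] / [3, 8, 9] / [5]
Final shape: (5, 3, 1).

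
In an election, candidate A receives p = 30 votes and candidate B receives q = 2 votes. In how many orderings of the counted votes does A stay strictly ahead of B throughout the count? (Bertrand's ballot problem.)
Strict-lead orderings = 434

Total orderings of the 32 votes with 30 for A: C(32, 30) = 496. By the Bertrand ballot formula (Cycle Lemma / reflection principle), the number of orderings in which A is strictly ahead of B throughout is (p − q)/(p + q) · C(p + q, p) = (30 − 2)/(30 + 2) · 496 = 434.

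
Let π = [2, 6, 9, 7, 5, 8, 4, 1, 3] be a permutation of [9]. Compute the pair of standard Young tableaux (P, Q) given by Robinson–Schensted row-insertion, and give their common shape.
P = [1, 3, 7, 8] / [2, 4] / [5] / [6] / [9];  Q = [1, 2, 3, 6] / [4, 9] / [5] / [7] / [8];  common shape = (4, 2, 1, 1, 1)

Row-insert the values π_1, π_2, … into P one at a time, bumping the leftmost entry strictly greater than the inserted value down to the next row. The recording tableau Q records, in position (i, j), the step at which that cell was added to P.
  Insert 2 (step 1): P = [2];  Q = [1]
  Insert 6 (step 2): P = [2, 6];  Q = [1, 2]
  Insert 9 (step 3): P = [2, 6, 9];  Q = [1, 2, 3]
  Insert 7 (step 4): P = [2, 6, 7] / [9];  Q = [1, 2, 3] / [4]
  Insert 5 (step 5): P = [2, 5, 7] / [6] / [9];  Q = [1, 2, 3] / [4] / [5]
  Insert 8 (step 6): P = [2, 5, 7, 8] / [6] / [9];  Q = [1, 2, 3, 6] / [4] / [5]
  Insert 4 (step 7): P = [2, 4, 7, 8] / [5] / [6] / [9];  Q = [1, 2, 3, 6] / [4] / [5] / [7]
  Insert 1 (step 8): P = [1, 4, 7, 8] / [2] / [5] / [6] / [9];  Q = [1, 2, 3, 6] / [4] / [5] / [7] / [8]
  Insert 3 (step 9): P = [1, 3, 7, 8] / [2, 4] / [5] / [6] / [9];  Q = [1, 2, 3, 6] / [4, 9] / [5] / [7] / [8]
Final shape: (4, 2, 1, 1, 1).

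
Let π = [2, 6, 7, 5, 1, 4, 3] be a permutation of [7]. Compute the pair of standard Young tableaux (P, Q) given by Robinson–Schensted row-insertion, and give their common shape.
P = [1, 3, 7] / [2, 4] / [5] / [6];  Q = [1, 2, 3] / [4, 6] / [5] / [7];  common shape = (3, 2, 1, 1)

Row-insert the values π_1, π_2, … into P one at a time, bumping the leftmost entry strictly greater than the inserted value down to the next row. The recording tableau Q records, in position (i, j), the step at which that cell was added to P.
  Insert 2 (step 1): P = [2];  Q = [1]
  Insert 6 (step 2): P = [2, 6];  Q = [1, 2]
  Insert 7 (step 3): P = [2, 6, 7];  Q = [1, 2, 3]
  Insert 5 (step 4): P = [2, 5, 7] / [6];  Q = [1, 2, 3] / [4]
  Insert 1 (step 5): P = [1, 5, 7] / [2] / [6];  Q = [1, 2, 3] / [4] / [5]
  Insert 4 (step 6): P = [1, 4, 7] / [2, 5] / [6];  Q = [1, 2, 3] / [4, 6] / [5]
  Insert 3 (step 7): P = [1, 3, 7] / [2, 4] / [5] / [6];  Q = [1, 2, 3] / [4, 6] / [5] / [7]
Final shape: (3, 2, 1, 1).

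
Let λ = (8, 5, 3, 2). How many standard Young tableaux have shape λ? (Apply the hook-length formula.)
# SYT of shape (8, 5, 3, 2) = 5012280

Hook-length formula: f^λ = n! / Π hook(c), product over all cells c of the Young diagram. For λ = (8, 5, 3, 2), n = 18 boxes. Hook lengths by row (left-to-right, top-to-bottom): [11, 10, 8, 6, 5, 3, 2, 1]; [7, 6, 4, 2, 1]; [4, 3, 1]; [2, 1]. Product of hooks = 1277337600. So f^λ = 18! / 1277337600 = 6402373705728000 / 1277337600 = 5012280.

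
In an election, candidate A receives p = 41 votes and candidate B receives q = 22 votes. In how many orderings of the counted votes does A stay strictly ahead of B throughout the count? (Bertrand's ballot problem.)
Strict-lead orderings = 15902099171057505

Total orderings of the 63 votes with 41 for A: C(63, 41) = 52728013040874885. By the Bertrand ballot formula (Cycle Lemma / reflection principle), the number of orderings in which A is strictly ahead of B throughout is (p − q)/(p + q) · C(p + q, p) = (41 − 22)/(41 + 22) · 52728013040874885 = 15902099171057505.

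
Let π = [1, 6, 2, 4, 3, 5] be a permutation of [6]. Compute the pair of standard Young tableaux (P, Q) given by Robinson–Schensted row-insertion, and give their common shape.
P = [1, 2, 3, 5] / [4] / [6];  Q = [1, 2, 4, 6] / [3] / [5];  common shape = (4, 1, 1)

Row-insert the values π_1, π_2, … into P one at a time, bumping the leftmost entry strictly greater than the inserted value down to the next row. The recording tableau Q records, in position (i, j), the step at which that cell was added to P.
  Insert 1 (step 1): P = [1];  Q = [1]
  Insert 6 (step 2): P = [1, 6];  Q = [1, 2]
  Insert 2 (step 3): P = [1, 2] / [6];  Q = [1, 2] / [3]
  Insert 4 (step 4): P = [1, 2, 4] / [6];  Q = [1, 2, 4] / [3]
  Insert 3 (step 5): P = [1, 2, 3] / [4] / [6];  Q = [1, 2, 4] / [3] / [5]
  Insert 5 (step 6): P = [1, 2, 3, 5] / [4] / [6];  Q = [1, 2, 4, 6] / [3] / [5]
Final shape: (4, 1, 1).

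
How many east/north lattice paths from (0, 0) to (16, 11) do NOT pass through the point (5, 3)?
Number of paths = 8805303

Total paths from (0, 0) to (16, 11): C(27, 16) = 13037895. Paths through (5, 3): (paths (0, 0) → (5, 3)) × (paths (5, 3) → (16, 11)) = C(8, 5) · C(19, 11) = 56 · 75582 = 4232592. Avoidance count = 13037895 − 4232592 = 8805303.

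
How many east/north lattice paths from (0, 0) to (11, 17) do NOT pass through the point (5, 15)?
Number of paths = 21040068

Total paths from (0, 0) to (11, 17): C(28, 11) = 21474180. Paths through (5, 15): (paths (0, 0) → (5, 15)) × (paths (5, 15) → (11, 17)) = C(20, 5) · C(8, 6) = 15504 · 28 = 434112. Avoidance count = 21474180 − 434112 = 21040068.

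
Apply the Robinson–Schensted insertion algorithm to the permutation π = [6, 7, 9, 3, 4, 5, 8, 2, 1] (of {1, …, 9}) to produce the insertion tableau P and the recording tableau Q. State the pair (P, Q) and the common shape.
P = [1, 4, 5, 8] / [2, 7, 9] / [3] / [6];  Q = [1, 2, 3, 7] / [4, 5, 6] / [8] / [9];  common shape = (4, 3, 1, 1)

Row-insert the values π_1, π_2, … into P one at a time, bumping the leftmost entry strictly greater than the inserted value down to the next row. The recording tableau Q records, in position (i, j), the step at which that cell was added to P.
  Insert 6 (step 1): P = [6];  Q = [1]
  Insert 7 (step 2): P = [6, 7];  Q = [1, 2]
  Insert 9 (step 3): P = [6, 7, 9];  Q = [1, 2, 3]
  Insert 3 (step 4): P = [3, 7, 9] / [6];  Q = [1, 2, 3] / [4]
  Insert 4 (step 5): P = [3, 4, 9] / [6, 7];  Q = [1, 2, 3] / [4, 5]
  Insert 5 (step 6): P = [3, 4, 5] / [6, 7, 9];  Q = [1, 2, 3] / [4, 5, 6]
  Insert 8 (step 7): P = [3, 4, 5, 8] / [6, 7, 9];  Q = [1, 2, 3, 7] / [4, 5, 6]
  Insert 2 (step 8): P = [2, 4, 5, 8] / [3, 7, 9] / [6];  Q = [1, 2, 3, 7] / [4, 5, 6] / [8]
  Insert 1 (step 9): P = [1, 4, 5, 8] / [2, 7, 9] / [3] / [6];  Q = [1, 2, 3, 7] / [4, 5, 6] / [8] / [9]
Final shape: (4, 3, 1, 1).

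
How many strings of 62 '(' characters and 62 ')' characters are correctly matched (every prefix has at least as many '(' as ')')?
C_62 = 24139737743045626825711458546273312

These balanced parentheses are counted by the Catalan number C_n = (1/(n + 1)) · C(2n, n). For n = 62: C_62 = (1/63) · C(124, 62) = 1520803477811874490019821888415218656/63 = 24139737743045626825711458546273312.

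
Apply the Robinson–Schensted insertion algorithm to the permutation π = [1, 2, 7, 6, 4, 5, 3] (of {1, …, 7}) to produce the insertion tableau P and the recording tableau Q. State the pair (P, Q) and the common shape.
P = [1, 2, 3, 5] / [4] / [6] / [7];  Q = [1, 2, 3, 6] / [4] / [5] / [7];  common shape = (4, 1, 1, 1)

Row-insert the values π_1, π_2, … into P one at a time, bumping the leftmost entry strictly greater than the inserted value down to the next row. The recording tableau Q records, in position (i, j), the step at which that cell was added to P.
  Insert 1 (step 1): P = [1];  Q = [1]
  Insert 2 (step 2): P = [1, 2];  Q = [1, 2]
  Insert 7 (step 3): P = [1, 2, 7];  Q = [1, 2, 3]
  Insert 6 (step 4): P = [1, 2, 6] / [7];  Q = [1, 2, 3] / [4]
  Insert 4 (step 5): P = [1, 2, 4] / [6] / [7];  Q = [1, 2, 3] / [4] / [5]
  Insert 5 (step 6): P = [1, 2, 4, 5] / [6] / [7];  Q = [1, 2, 3, 6] / [4] / [5]
  Insert 3 (step 7): P = [1, 2, 3, 5] / [4] / [6] / [7];  Q = [1, 2, 3, 6] / [4] / [5] / [7]
Final shape: (4, 1, 1, 1).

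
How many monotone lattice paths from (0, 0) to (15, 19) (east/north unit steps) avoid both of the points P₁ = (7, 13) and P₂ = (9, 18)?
Number of paths = 1601762625

Inclusion–exclusion. Total paths: C(34, 15) = 1855967520. Through P₁: C(20, 7)·C(14, 8) = 232792560. Through P₂: C(27, 9)·C(7, 6) = 32807775. Since P₁ is strictly southwest of P₂, a monotone path through both must visit P₁ then P₂; paths through both = C(20, 7)·C(7, 2)·C(7, 6) = 11395440. Avoid both = 1855967520 − 232792560 − 32807775 + 11395440 = 1601762625.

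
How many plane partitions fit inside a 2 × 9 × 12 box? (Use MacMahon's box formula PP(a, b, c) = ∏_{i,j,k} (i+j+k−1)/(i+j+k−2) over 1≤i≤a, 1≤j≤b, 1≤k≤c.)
PP(2, 9, 12) = 14620666060

Evaluate the triple product over i = 1..2, j = 1..9, k = 1..12. The factors are (2/1) · (3/2) · (4/3) · (5/4) · (6/5) · (7/6) · (8/7) · (9/8) · … (216 factors total). The numerators and denominators telescope so the product is an integer; carrying out the multiplication exactly gives PP(2, 9, 12) = 14620666060.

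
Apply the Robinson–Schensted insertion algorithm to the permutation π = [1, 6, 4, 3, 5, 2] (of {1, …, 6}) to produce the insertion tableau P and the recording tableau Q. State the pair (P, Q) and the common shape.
P = [1, 2, 5] / [3] / [4] / [6];  Q = [1, 2, 5] / [3] / [4] / [6];  common shape = (3, 1, 1, 1)

Row-insert the values π_1, π_2, … into P one at a time, bumping the leftmost entry strictly greater than the inserted value down to the next row. The recording tableau Q records, in position (i, j), the step at which that cell was added to P.
  Insert 1 (step 1): P = [1];  Q = [1]
  Insert 6 (step 2): P = [1, 6];  Q = [1, 2]
  Insert 4 (step 3): P = [1, 4] / [6];  Q = [1, 2] / [3]
  Insert 3 (step 4): P = [1, 3] / [4] / [6];  Q = [1, 2] / [3] / [4]
  Insert 5 (step 5): P = [1, 3, 5] / [4] / [6];  Q = [1, 2, 5] / [3] / [4]
  Insert 2 (step 6): P = [1, 2, 5] / [3] / [4] / [6];  Q = [1, 2, 5] / [3] / [4] / [6]
Final shape: (3, 1, 1, 1).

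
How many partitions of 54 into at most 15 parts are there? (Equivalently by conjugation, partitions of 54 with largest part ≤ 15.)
p(54, parts ≤ 15) = 247587

Use the recurrence p(n, m) = p(n, m−1) + p(n−m, m): either the largest part is < m (count p(n, m−1)) or the largest part is exactly m (remove one copy of m, count p(n−m, m)). With p(0, ·) = 1 this gives p(54, parts ≤ 15) = 247587. (By conjugating Young diagrams, this also counts partitions of 54 into at most 15 parts.)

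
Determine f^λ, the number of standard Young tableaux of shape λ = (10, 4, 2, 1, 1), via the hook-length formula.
# SYT of shape (10, 4, 2, 1, 1) = 1790100

Hook-length formula: f^λ = n! / Π hook(c), product over all cells c of the Young diagram. For λ = (10, 4, 2, 1, 1), n = 18 boxes. Hook lengths by row (left-to-right, top-to-bottom): [14, 11, 9, 8, 6, 5, 4, 3, 2, 1]; [7, 4, 2, 1]; [4, 1]; [2]; [1]. Product of hooks = 3576545280. So f^λ = 18! / 3576545280 = 6402373705728000 / 3576545280 = 1790100.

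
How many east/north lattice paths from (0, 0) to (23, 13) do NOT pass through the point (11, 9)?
Number of paths = 2005102400

Total paths from (0, 0) to (23, 13): C(36, 23) = 2310789600. Paths through (11, 9): (paths (0, 0) → (11, 9)) × (paths (11, 9) → (23, 13)) = C(20, 11) · C(16, 12) = 167960 · 1820 = 305687200. Avoidance count = 2310789600 − 305687200 = 2005102400.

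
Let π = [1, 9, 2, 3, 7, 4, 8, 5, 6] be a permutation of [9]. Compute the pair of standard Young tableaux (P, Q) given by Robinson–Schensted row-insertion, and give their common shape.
P = [1, 2, 3, 4, 5, 6] / [7, 8] / [9];  Q = [1, 2, 4, 5, 7, 9] / [3, 8] / [6];  common shape = (6, 2, 1)

Row-insert the values π_1, π_2, … into P one at a time, bumping the leftmost entry strictly greater than the inserted value down to the next row. The recording tableau Q records, in position (i, j), the step at which that cell was added to P.
  Insert 1 (step 1): P = [1];  Q = [1]
  Insert 9 (step 2): P = [1, 9];  Q = [1, 2]
  Insert 2 (step 3): P = [1, 2] / [9];  Q = [1, 2] / [3]
  Insert 3 (step 4): P = [1, 2, 3] / [9];  Q = [1, 2, 4] / [3]
  Insert 7 (step 5): P = [1, 2, 3, 7] / [9];  Q = [1, 2, 4, 5] / [3]
  Insert 4 (step 6): P = [1, 2, 3, 4] / [7] / [9];  Q = [1, 2, 4, 5] / [3] / [6]
  Insert 8 (step 7): P = [1, 2, 3, 4, 8] / [7] / [9];  Q = [1, 2, 4, 5, 7] / [3] / [6]
  Insert 5 (step 8): P = [1, 2, 3, 4, 5] / [7, 8] / [9];  Q = [1, 2, 4, 5, 7] / [3, 8] / [6]
  Insert 6 (step 9): P = [1, 2, 3, 4, 5, 6] / [7, 8] / [9];  Q = [1, 2, 4, 5, 7, 9] / [3, 8] / [6]
Final shape: (6, 2, 1).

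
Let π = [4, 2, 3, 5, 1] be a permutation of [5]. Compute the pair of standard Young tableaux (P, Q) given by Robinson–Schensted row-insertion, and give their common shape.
P = [1, 3, 5] / [2] / [4];  Q = [1, 3, 4] / [2] / [5];  common shape = (3, 1, 1)

Row-insert the values π_1, π_2, … into P one at a time, bumping the leftmost entry strictly greater than the inserted value down to the next row. The recording tableau Q records, in position (i, j), the step at which that cell was added to P.
  Insert 4 (step 1): P = [4];  Q = [1]
  Insert 2 (step 2): P = [2] / [4];  Q = [1] / [2]
  Insert 3 (step 3): P = [2, 3] / [4];  Q = [1, 3] / [2]
  Insert 5 (step 4): P = [2, 3, 5] / [4];  Q = [1, 3, 4] / [2]
  Insert 1 (step 5): P = [1, 3, 5] / [2] / [4];  Q = [1, 3, 4] / [2] / [5]
Final shape: (3, 1, 1).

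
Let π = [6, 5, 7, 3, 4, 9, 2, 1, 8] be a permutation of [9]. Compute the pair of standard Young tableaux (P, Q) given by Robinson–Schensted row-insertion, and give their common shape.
P = [1, 4, 8] / [2, 7, 9] / [3] / [5] / [6];  Q = [1, 3, 6] / [2, 5, 9] / [4] / [7] / [8];  common shape = (3, 3, 1, 1, 1)

Row-insert the values π_1, π_2, … into P one at a time, bumping the leftmost entry strictly greater than the inserted value down to the next row. The recording tableau Q records, in position (i, j), the step at which that cell was added to P.
  Insert 6 (step 1): P = [6];  Q = [1]
  Insert 5 (step 2): P = [5] / [6];  Q = [1] / [2]
  Insert 7 (step 3): P = [5, 7] / [6];  Q = [1, 3] / [2]
  Insert 3 (step 4): P = [3, 7] / [5] / [6];  Q = [1, 3] / [2] / [4]
  Insert 4 (step 5): P = [3, 4] / [5, 7] / [6];  Q = [1, 3] / [2, 5] / [4]
  Insert 9 (step 6): P = [3, 4, 9] / [5, 7] / [6];  Q = [1, 3, 6] / [2, 5] / [4]
  Insert 2 (step 7): P = [2, 4, 9] / [3, 7] / [5] / [6];  Q = [1, 3, 6] / [2, 5] / [4] / [7]
  Insert 1 (step 8): P = [1, 4, 9] / [2, 7] / [3] / [5] / [6];  Q = [1, 3, 6] / [2, 5] / [4] / [7] / [8]
  Insert 8 (step 9): P = [1, 4, 8] / [2, 7, 9] / [3] / [5] / [6];  Q = [1, 3, 6] / [2, 5, 9] / [4] / [7] / [8]
Final shape: (3, 3, 1, 1, 1).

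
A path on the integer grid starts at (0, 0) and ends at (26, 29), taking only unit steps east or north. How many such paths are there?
Number of paths = 3560597348629860

A monotone lattice path from (0, 0) to (26, 29) consists of 26 east steps and 29 north steps in some order, so it is determined by which 26 of the 55 steps are east. The count is C(55, 26) = 3560597348629860.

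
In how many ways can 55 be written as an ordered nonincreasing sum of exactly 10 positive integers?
p(55, 10 parts) = 33401

Partitions of n into exactly k parts are in bijection with partitions of n − k into at most k parts (subtract 1 from each part). So p(55, exactly 10) = p(45, parts ≤ 10). Computing via the recurrence p(m, j) = p(m, j−1) + p(m−j, j) gives 33401.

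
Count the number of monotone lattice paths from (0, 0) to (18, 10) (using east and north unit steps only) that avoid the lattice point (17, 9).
Number of paths = 6874010

Total paths from (0, 0) to (18, 10): C(28, 18) = 13123110. Paths through (17, 9): (paths (0, 0) → (17, 9)) × (paths (17, 9) → (18, 10)) = C(26, 17) · C(2, 1) = 3124550 · 2 = 6249100. Avoidance count = 13123110 − 6249100 = 6874010.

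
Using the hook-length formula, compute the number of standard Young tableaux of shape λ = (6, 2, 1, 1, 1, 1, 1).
# SYT of shape (6, 2, 1, 1, 1, 1, 1) = 4290

Hook-length formula: f^λ = n! / Π hook(c), product over all cells c of the Young diagram. For λ = (6, 2, 1, 1, 1, 1, 1), n = 13 boxes. Hook lengths by row (left-to-right, top-to-bottom): [12, 6, 4, 3, 2, 1]; [7, 1]; [5]; [4]; [3]; [2]; [1]. Product of hooks = 1451520. So f^λ = 13! / 1451520 = 6227020800 / 1451520 = 4290.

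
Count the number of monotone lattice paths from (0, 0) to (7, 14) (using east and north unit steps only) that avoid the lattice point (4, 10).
Number of paths = 81245

Total paths from (0, 0) to (7, 14): C(21, 7) = 116280. Paths through (4, 10): (paths (0, 0) → (4, 10)) × (paths (4, 10) → (7, 14)) = C(14, 4) · C(7, 3) = 1001 · 35 = 35035. Avoidance count = 116280 − 35035 = 81245.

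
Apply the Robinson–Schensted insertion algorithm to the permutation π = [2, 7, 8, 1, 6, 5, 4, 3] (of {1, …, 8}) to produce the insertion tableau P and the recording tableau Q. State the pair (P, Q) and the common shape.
P = [1, 3, 8] / [2, 4] / [5] / [6] / [7];  Q = [1, 2, 3] / [4, 5] / [6] / [7] / [8];  common shape = (3, 2, 1, 1, 1)

Row-insert the values π_1, π_2, … into P one at a time, bumping the leftmost entry strictly greater than the inserted value down to the next row. The recording tableau Q records, in position (i, j), the step at which that cell was added to P.
  Insert 2 (step 1): P = [2];  Q = [1]
  Insert 7 (step 2): P = [2, 7];  Q = [1, 2]
  Insert 8 (step 3): P = [2, 7, 8];  Q = [1, 2, 3]
  Insert 1 (step 4): P = [1, 7, 8] / [2];  Q = [1, 2, 3] / [4]
  Insert 6 (step 5): P = [1, 6, 8] / [2, 7];  Q = [1, 2, 3] / [4, 5]
  Insert 5 (step 6): P = [1, 5, 8] / [2, 6] / [7];  Q = [1, 2, 3] / [4, 5] / [6]
  Insert 4 (step 7): P = [1, 4, 8] / [2, 5] / [6] / [7];  Q = [1, 2, 3] / [4, 5] / [6] / [7]
  Insert 3 (step 8): P = [1, 3, 8] / [2, 4] / [5] / [6] / [7];  Q = [1, 2, 3] / [4, 5] / [6] / [7] / [8]
Final shape: (3, 2, 1, 1, 1).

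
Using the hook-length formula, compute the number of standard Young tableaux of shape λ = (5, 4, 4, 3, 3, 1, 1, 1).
# SYT of shape (5, 4, 4, 3, 3, 1, 1, 1) = 1280359080

Hook-length formula: f^λ = n! / Π hook(c), product over all cells c of the Young diagram. For λ = (5, 4, 4, 3, 3, 1, 1, 1), n = 22 boxes. Hook lengths by row (left-to-right, top-to-bottom): [12, 8, 7, 4, 1]; [10, 6, 5, 2]; [9, 5, 4, 1]; [7, 3, 2]; [6, 2, 1]; [3]; [2]; [1]. Product of hooks = 877879296000. So f^λ = 22! / 877879296000 = 1124000727777607680000 / 877879296000 = 1280359080.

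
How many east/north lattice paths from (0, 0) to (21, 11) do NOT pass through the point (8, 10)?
Number of paths = 128411868

Total paths from (0, 0) to (21, 11): C(32, 21) = 129024480. Paths through (8, 10): (paths (0, 0) → (8, 10)) × (paths (8, 10) → (21, 11)) = C(18, 8) · C(14, 13) = 43758 · 14 = 612612. Avoidance count = 129024480 − 612612 = 128411868.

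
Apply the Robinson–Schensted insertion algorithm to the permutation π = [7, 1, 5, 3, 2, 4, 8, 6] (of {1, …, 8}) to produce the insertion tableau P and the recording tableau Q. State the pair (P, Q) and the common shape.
P = [1, 2, 4, 6] / [3, 8] / [5] / [7];  Q = [1, 3, 6, 7] / [2, 8] / [4] / [5];  common shape = (4, 2, 1, 1)

Row-insert the values π_1, π_2, … into P one at a time, bumping the leftmost entry strictly greater than the inserted value down to the next row. The recording tableau Q records, in position (i, j), the step at which that cell was added to P.
  Insert 7 (step 1): P = [7];  Q = [1]
  Insert 1 (step 2): P = [1] / [7];  Q = [1] / [2]
  Insert 5 (step 3): P = [1, 5] / [7];  Q = [1, 3] / [2]
  Insert 3 (step 4): P = [1, 3] / [5] / [7];  Q = [1, 3] / [2] / [4]
  Insert 2 (step 5): P = [1, 2] / [3] / [5] / [7];  Q = [1, 3] / [2] / [4] / [5]
  Insert 4 (step 6): P = [1, 2, 4] / [3] / [5] / [7];  Q = [1, 3, 6] / [2] / [4] / [5]
  Insert 8 (step 7): P = [1, 2, 4, 8] / [3] / [5] / [7];  Q = [1, 3, 6, 7] / [2] / [4] / [5]
  Insert 6 (step 8): P = [1, 2, 4, 6] / [3, 8] / [5] / [7];  Q = [1, 3, 6, 7] / [2, 8] / [4] / [5]
Final shape: (4, 2, 1, 1).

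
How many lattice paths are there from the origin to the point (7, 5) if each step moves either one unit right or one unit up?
Number of paths = 792

A monotone lattice path from (0, 0) to (7, 5) consists of 7 east steps and 5 north steps in some order, so it is determined by which 7 of the 12 steps are east. The count is C(12, 7) = 792.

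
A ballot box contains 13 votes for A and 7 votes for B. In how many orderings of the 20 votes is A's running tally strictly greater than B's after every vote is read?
Strict-lead orderings = 23256

Total orderings of the 20 votes with 13 for A: C(20, 13) = 77520. By the Bertrand ballot formula (Cycle Lemma / reflection principle), the number of orderings in which A is strictly ahead of B throughout is (p − q)/(p + q) · C(p + q, p) = (13 − 7)/(13 + 7) · 77520 = 23256.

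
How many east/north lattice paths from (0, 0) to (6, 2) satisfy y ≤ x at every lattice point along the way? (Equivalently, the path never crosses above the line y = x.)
Number of paths = 20

By the reflection principle (André's argument), the number of monotone paths to (6, 2) with n ≤ m that never go above y = x is C(8, 6) − C(8, 7) = 28 − 8 = 20.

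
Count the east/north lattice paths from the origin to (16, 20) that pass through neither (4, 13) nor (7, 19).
Number of paths = 7183369870

Inclusion–exclusion. Total paths: C(36, 16) = 7307872110. Through P₁: C(17, 4)·C(19, 12) = 119923440. Through P₂: C(26, 7)·C(10, 9) = 6578000. Since P₁ is strictly southwest of P₂, a monotone path through both must visit P₁ then P₂; paths through both = C(17, 4)·C(9, 3)·C(10, 9) = 1999200. Avoid both = 7307872110 − 119923440 − 6578000 + 1999200 = 7183369870.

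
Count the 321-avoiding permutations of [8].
C_8 = 1430

These 321-avoiding permutations are counted by the Catalan number C_n = (1/(n + 1)) · C(2n, n). For n = 8: C_8 = (1/9) · C(16, 8) = 12870/9 = 1430.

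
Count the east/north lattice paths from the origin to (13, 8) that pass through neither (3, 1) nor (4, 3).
Number of paths = 79652

Inclusion–exclusion. Total paths: C(21, 13) = 203490. Through P₁: C(4, 3)·C(17, 10) = 77792. Through P₂: C(7, 4)·C(14, 9) = 70070. Since P₁ is strictly southwest of P₂, a monotone path through both must visit P₁ then P₂; paths through both = C(4, 3)·C(3, 1)·C(14, 9) = 24024. Avoid both = 203490 − 77792 − 70070 + 24024 = 79652.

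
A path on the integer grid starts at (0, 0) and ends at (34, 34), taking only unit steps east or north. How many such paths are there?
Number of paths = 28453041475240576740

A monotone lattice path from (0, 0) to (34, 34) consists of 34 east steps and 34 north steps in some order, so it is determined by which 34 of the 68 steps are east. The count is C(68, 34) = 28453041475240576740.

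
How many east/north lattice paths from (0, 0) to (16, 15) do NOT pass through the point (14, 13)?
Number of paths = 180190395

Total paths from (0, 0) to (16, 15): C(31, 16) = 300540195. Paths through (14, 13): (paths (0, 0) → (14, 13)) × (paths (14, 13) → (16, 15)) = C(27, 14) · C(4, 2) = 20058300 · 6 = 120349800. Avoidance count = 300540195 − 120349800 = 180190395.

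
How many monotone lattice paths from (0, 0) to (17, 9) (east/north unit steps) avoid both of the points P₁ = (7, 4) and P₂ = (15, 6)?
Number of paths = 1739420

Inclusion–exclusion. Total paths: C(26, 17) = 3124550. Through P₁: C(11, 7)·C(15, 10) = 990990. Through P₂: C(21, 15)·C(5, 2) = 542640. Since P₁ is strictly southwest of P₂, a monotone path through both must visit P₁ then P₂; paths through both = C(11, 7)·C(10, 8)·C(5, 2) = 148500. Avoid both = 3124550 − 990990 − 542640 + 148500 = 1739420.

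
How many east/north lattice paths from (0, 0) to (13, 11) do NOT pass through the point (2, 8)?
Number of paths = 2479764

Total paths from (0, 0) to (13, 11): C(24, 13) = 2496144. Paths through (2, 8): (paths (0, 0) → (2, 8)) × (paths (2, 8) → (13, 11)) = C(10, 2) · C(14, 11) = 45 · 364 = 16380. Avoidance count = 2496144 − 16380 = 2479764.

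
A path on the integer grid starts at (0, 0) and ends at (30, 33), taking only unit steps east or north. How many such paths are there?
Number of paths = 860778005594247069

A monotone lattice path from (0, 0) to (30, 33) consists of 30 east steps and 33 north steps in some order, so it is determined by which 30 of the 63 steps are east. The count is C(63, 30) = 860778005594247069.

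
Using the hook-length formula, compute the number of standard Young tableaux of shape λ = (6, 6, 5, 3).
# SYT of shape (6, 6, 5, 3) = 20785050

Hook-length formula: f^λ = n! / Π hook(c), product over all cells c of the Young diagram. For λ = (6, 6, 5, 3), n = 20 boxes. Hook lengths by row (left-to-right, top-to-bottom): [9, 8, 7, 5, 4, 2]; [8, 7, 6, 4, 3, 1]; [6, 5, 4, 2, 1]; [3, 2, 1]. Product of hooks = 117050572800. So f^λ = 20! / 117050572800 = 2432902008176640000 / 117050572800 = 20785050.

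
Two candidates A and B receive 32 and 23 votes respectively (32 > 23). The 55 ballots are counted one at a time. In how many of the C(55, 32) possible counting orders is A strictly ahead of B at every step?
Strict-lead orderings = 305417807763705

Total orderings of the 55 votes with 32 for A: C(55, 32) = 1866442158555975. By the Bertrand ballot formula (Cycle Lemma / reflection principle), the number of orderings in which A is strictly ahead of B throughout is (p − q)/(p + q) · C(p + q, p) = (32 − 23)/(32 + 23) · 1866442158555975 = 305417807763705.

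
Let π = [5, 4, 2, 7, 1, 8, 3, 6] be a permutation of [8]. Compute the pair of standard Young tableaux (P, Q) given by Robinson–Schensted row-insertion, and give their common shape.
P = [1, 3, 6] / [2, 7, 8] / [4] / [5];  Q = [1, 4, 6] / [2, 7, 8] / [3] / [5];  common shape = (3, 3, 1, 1)

Row-insert the values π_1, π_2, … into P one at a time, bumping the leftmost entry strictly greater than the inserted value down to the next row. The recording tableau Q records, in position (i, j), the step at which that cell was added to P.
  Insert 5 (step 1): P = [5];  Q = [1]
  Insert 4 (step 2): P = [4] / [5];  Q = [1] / [2]
  Insert 2 (step 3): P = [2] / [4] / [5];  Q = [1] / [2] / [3]
  Insert 7 (step 4): P = [2, 7] / [4] / [5];  Q = [1, 4] / [2] / [3]
  Insert 1 (step 5): P = [1, 7] / [2] / [4] / [5];  Q = [1, 4] / [2] / [3] / [5]
  Insert 8 (step 6): P = [1, 7, 8] / [2] / [4] / [5];  Q = [1, 4, 6] / [2] / [3] / [5]
  Insert 3 (step 7): P = [1, 3, 8] / [2, 7] / [4] / [5];  Q = [1, 4, 6] / [2, 7] / [3] / [5]
  Insert 6 (step 8): P = [1, 3, 6] / [2, 7, 8] / [4] / [5];  Q = [1, 4, 6] / [2, 7, 8] / [3] / [5]
Final shape: (3, 3, 1, 1).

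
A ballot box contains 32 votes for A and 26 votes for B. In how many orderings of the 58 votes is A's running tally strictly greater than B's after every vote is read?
Strict-lead orderings = 2291416680811797

Total orderings of the 58 votes with 32 for A: C(58, 32) = 22150361247847371. By the Bertrand ballot formula (Cycle Lemma / reflection principle), the number of orderings in which A is strictly ahead of B throughout is (p − q)/(p + q) · C(p + q, p) = (32 − 26)/(32 + 26) · 22150361247847371 = 2291416680811797.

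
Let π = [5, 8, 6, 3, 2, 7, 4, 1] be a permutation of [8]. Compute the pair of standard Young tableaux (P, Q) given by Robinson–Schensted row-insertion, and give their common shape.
P = [1, 4, 7] / [2, 6] / [3] / [5] / [8];  Q = [1, 2, 6] / [3, 7] / [4] / [5] / [8];  common shape = (3, 2, 1, 1, 1)

Row-insert the values π_1, π_2, … into P one at a time, bumping the leftmost entry strictly greater than the inserted value down to the next row. The recording tableau Q records, in position (i, j), the step at which that cell was added to P.
  Insert 5 (step 1): P = [5];  Q = [1]
  Insert 8 (step 2): P = [5, 8];  Q = [1, 2]
  Insert 6 (step 3): P = [5, 6] / [8];  Q = [1, 2] / [3]
  Insert 3 (step 4): P = [3, 6] / [5] / [8];  Q = [1, 2] / [3] / [4]
  Insert 2 (step 5): P = [2, 6] / [3] / [5] / [8];  Q = [1, 2] / [3] / [4] / [5]
  Insert 7 (step 6): P = [2, 6, 7] / [3] / [5] / [8];  Q = [1, 2, 6] / [3] / [4] / [5]
  Insert 4 (step 7): P = [2, 4, 7] / [3, 6] / [5] / [8];  Q = [1, 2, 6] / [3, 7] / [4] / [5]
  Insert 1 (step 8): P = [1, 4, 7] / [2, 6] / [3] / [5] / [8];  Q = [1, 2, 6] / [3, 7] / [4] / [5] / [8]
Final shape: (3, 2, 1, 1, 1).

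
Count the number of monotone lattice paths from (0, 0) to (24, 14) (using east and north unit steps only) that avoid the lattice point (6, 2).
Number of paths = 7247743800

Total paths from (0, 0) to (24, 14): C(38, 24) = 9669554100. Paths through (6, 2): (paths (0, 0) → (6, 2)) × (paths (6, 2) → (24, 14)) = C(8, 6) · C(30, 18) = 28 · 86493225 = 2421810300. Avoidance count = 9669554100 − 2421810300 = 7247743800.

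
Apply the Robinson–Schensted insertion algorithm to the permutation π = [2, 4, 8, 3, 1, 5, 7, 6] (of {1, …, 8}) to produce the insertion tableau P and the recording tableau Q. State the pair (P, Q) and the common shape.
P = [1, 3, 5, 6] / [2, 7] / [4, 8];  Q = [1, 2, 3, 7] / [4, 6] / [5, 8];  common shape = (4, 2, 2)

Row-insert the values π_1, π_2, … into P one at a time, bumping the leftmost entry strictly greater than the inserted value down to the next row. The recording tableau Q records, in position (i, j), the step at which that cell was added to P.
  Insert 2 (step 1): P = [2];  Q = [1]
  Insert 4 (step 2): P = [2, 4];  Q = [1, 2]
  Insert 8 (step 3): P = [2, 4, 8];  Q = [1, 2, 3]
  Insert 3 (step 4): P = [2, 3, 8] / [4];  Q = [1, 2, 3] / [4]
  Insert 1 (step 5): P = [1, 3, 8] / [2] / [4];  Q = [1, 2, 3] / [4] / [5]
  Insert 5 (step 6): P = [1, 3, 5] / [2, 8] / [4];  Q = [1, 2, 3] / [4, 6] / [5]
  Insert 7 (step 7): P = [1, 3, 5, 7] / [2, 8] / [4];  Q = [1, 2, 3, 7] / [4, 6] / [5]
  Insert 6 (step 8): P = [1, 3, 5, 6] / [2, 7] / [4, 8];  Q = [1, 2, 3, 7] / [4, 6] / [5, 8]
Final shape: (4, 2, 2).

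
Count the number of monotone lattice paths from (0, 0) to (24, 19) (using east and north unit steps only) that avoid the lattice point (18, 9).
Number of paths = 762940337250

Total paths from (0, 0) to (24, 19): C(43, 24) = 800472431850. Paths through (18, 9): (paths (0, 0) → (18, 9)) × (paths (18, 9) → (24, 19)) = C(27, 18) · C(16, 6) = 4686825 · 8008 = 37532094600. Avoidance count = 800472431850 − 37532094600 = 762940337250.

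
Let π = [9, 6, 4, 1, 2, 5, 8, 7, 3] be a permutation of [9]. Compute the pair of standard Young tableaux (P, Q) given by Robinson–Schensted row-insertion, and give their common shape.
P = [1, 2, 3, 7] / [4, 5] / [6, 8] / [9];  Q = [1, 5, 6, 7] / [2, 8] / [3, 9] / [4];  common shape = (4, 2, 2, 1)

Row-insert the values π_1, π_2, … into P one at a time, bumping the leftmost entry strictly greater than the inserted value down to the next row. The recording tableau Q records, in position (i, j), the step at which that cell was added to P.
  Insert 9 (step 1): P = [9];  Q = [1]
  Insert 6 (step 2): P = [6] / [9];  Q = [1] / [2]
  Insert 4 (step 3): P = [4] / [6] / [9];  Q = [1] / [2] / [3]
  Insert 1 (step 4): P = [1] / [4] / [6] / [9];  Q = [1] / [2] / [3] / [4]
  Insert 2 (step 5): P = [1, 2] / [4] / [6] / [9];  Q = [1, 5] / [2] / [3] / [4]
  Insert 5 (step 6): P = [1, 2, 5] / [4] / [6] / [9];  Q = [1, 5, 6] / [2] / [3] / [4]
  Insert 8 (step 7): P = [1, 2, 5, 8] / [4] / [6] / [9];  Q = [1, 5, 6, 7] / [2] / [3] / [4]
  Insert 7 (step 8): P = [1, 2, 5, 7] / [4, 8] / [6] / [9];  Q = [1, 5, 6, 7] / [2, 8] / [3] / [4]
  Insert 3 (step 9): P = [1, 2, 3, 7] / [4, 5] / [6, 8] / [9];  Q = [1, 5, 6, 7] / [2, 8] / [3, 9] / [4]
Final shape: (4, 2, 2, 1).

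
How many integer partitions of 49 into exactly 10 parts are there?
p(49, 10 parts) = 14663

Partitions of n into exactly k parts are in bijection with partitions of n − k into at most k parts (subtract 1 from each part). So p(49, exactly 10) = p(39, parts ≤ 10). Computing via the recurrence p(m, j) = p(m, j−1) + p(m−j, j) gives 14663.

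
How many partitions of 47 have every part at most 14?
p(47, parts ≤ 14) = 82882

Use the recurrence p(n, m) = p(n, m−1) + p(n−m, m): either the largest part is < m (count p(n, m−1)) or the largest part is exactly m (remove one copy of m, count p(n−m, m)). With p(0, ·) = 1 this gives p(47, parts ≤ 14) = 82882. (By conjugating Young diagrams, this also counts partitions of 47 into at most 14 parts.)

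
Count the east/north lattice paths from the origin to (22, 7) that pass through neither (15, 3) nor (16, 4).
Number of paths = 1021608

Inclusion–exclusion. Total paths: C(29, 22) = 1560780. Through P₁: C(18, 15)·C(11, 7) = 269280. Through P₂: C(20, 16)·C(9, 6) = 406980. Since P₁ is strictly southwest of P₂, a monotone path through both must visit P₁ then P₂; paths through both = C(18, 15)·C(2, 1)·C(9, 6) = 137088. Avoid both = 1560780 − 269280 − 406980 + 137088 = 1021608.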